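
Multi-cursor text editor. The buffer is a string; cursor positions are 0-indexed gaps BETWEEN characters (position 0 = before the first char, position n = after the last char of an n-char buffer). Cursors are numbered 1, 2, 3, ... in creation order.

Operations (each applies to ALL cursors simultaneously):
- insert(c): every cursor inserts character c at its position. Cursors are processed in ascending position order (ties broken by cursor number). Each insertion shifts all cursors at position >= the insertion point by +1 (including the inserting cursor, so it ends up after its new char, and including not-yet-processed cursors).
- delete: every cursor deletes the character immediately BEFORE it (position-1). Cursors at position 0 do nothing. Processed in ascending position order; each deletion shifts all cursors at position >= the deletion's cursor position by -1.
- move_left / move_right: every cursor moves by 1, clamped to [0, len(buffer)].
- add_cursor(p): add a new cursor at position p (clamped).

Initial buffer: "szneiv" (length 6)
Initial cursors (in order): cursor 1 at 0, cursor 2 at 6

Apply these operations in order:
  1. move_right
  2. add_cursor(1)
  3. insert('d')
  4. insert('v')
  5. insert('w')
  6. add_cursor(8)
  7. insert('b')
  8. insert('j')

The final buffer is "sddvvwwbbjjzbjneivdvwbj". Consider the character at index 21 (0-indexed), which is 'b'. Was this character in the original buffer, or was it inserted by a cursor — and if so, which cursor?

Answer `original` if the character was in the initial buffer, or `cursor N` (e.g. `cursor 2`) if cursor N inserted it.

After op 1 (move_right): buffer="szneiv" (len 6), cursors c1@1 c2@6, authorship ......
After op 2 (add_cursor(1)): buffer="szneiv" (len 6), cursors c1@1 c3@1 c2@6, authorship ......
After op 3 (insert('d')): buffer="sddzneivd" (len 9), cursors c1@3 c3@3 c2@9, authorship .13.....2
After op 4 (insert('v')): buffer="sddvvzneivdv" (len 12), cursors c1@5 c3@5 c2@12, authorship .1313.....22
After op 5 (insert('w')): buffer="sddvvwwzneivdvw" (len 15), cursors c1@7 c3@7 c2@15, authorship .131313.....222
After op 6 (add_cursor(8)): buffer="sddvvwwzneivdvw" (len 15), cursors c1@7 c3@7 c4@8 c2@15, authorship .131313.....222
After op 7 (insert('b')): buffer="sddvvwwbbzbneivdvwb" (len 19), cursors c1@9 c3@9 c4@11 c2@19, authorship .13131313.4....2222
After op 8 (insert('j')): buffer="sddvvwwbbjjzbjneivdvwbj" (len 23), cursors c1@11 c3@11 c4@14 c2@23, authorship .1313131313.44....22222
Authorship (.=original, N=cursor N): . 1 3 1 3 1 3 1 3 1 3 . 4 4 . . . . 2 2 2 2 2
Index 21: author = 2

Answer: cursor 2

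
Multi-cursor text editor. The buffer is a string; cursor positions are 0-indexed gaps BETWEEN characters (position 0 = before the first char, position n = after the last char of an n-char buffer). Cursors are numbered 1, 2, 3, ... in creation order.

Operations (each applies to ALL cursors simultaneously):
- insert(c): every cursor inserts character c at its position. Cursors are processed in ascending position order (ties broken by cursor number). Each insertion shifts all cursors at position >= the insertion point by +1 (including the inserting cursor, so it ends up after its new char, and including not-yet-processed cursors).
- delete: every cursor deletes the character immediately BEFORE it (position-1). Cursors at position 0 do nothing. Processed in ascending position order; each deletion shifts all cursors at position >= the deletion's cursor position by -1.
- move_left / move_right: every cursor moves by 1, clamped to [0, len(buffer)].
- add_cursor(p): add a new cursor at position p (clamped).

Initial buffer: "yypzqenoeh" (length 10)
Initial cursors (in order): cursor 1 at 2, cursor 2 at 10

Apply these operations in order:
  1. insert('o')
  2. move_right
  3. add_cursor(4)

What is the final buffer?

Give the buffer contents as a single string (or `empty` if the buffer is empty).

After op 1 (insert('o')): buffer="yyopzqenoeho" (len 12), cursors c1@3 c2@12, authorship ..1........2
After op 2 (move_right): buffer="yyopzqenoeho" (len 12), cursors c1@4 c2@12, authorship ..1........2
After op 3 (add_cursor(4)): buffer="yyopzqenoeho" (len 12), cursors c1@4 c3@4 c2@12, authorship ..1........2

Answer: yyopzqenoeho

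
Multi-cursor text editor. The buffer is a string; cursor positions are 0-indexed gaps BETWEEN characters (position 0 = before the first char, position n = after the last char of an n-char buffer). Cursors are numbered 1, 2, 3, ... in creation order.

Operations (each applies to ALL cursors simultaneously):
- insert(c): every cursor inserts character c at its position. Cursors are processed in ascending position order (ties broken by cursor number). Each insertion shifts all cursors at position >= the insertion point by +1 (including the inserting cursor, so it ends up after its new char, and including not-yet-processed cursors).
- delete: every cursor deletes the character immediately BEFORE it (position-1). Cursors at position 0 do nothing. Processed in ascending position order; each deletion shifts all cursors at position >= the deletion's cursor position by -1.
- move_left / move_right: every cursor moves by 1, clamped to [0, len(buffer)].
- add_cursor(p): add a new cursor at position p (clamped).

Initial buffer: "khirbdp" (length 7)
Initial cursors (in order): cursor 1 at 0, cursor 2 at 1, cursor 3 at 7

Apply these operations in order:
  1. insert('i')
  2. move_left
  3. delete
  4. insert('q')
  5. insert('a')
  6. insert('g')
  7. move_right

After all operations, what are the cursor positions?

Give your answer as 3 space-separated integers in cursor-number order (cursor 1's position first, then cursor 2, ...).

After op 1 (insert('i')): buffer="ikihirbdpi" (len 10), cursors c1@1 c2@3 c3@10, authorship 1.2......3
After op 2 (move_left): buffer="ikihirbdpi" (len 10), cursors c1@0 c2@2 c3@9, authorship 1.2......3
After op 3 (delete): buffer="iihirbdi" (len 8), cursors c1@0 c2@1 c3@7, authorship 12.....3
After op 4 (insert('q')): buffer="qiqihirbdqi" (len 11), cursors c1@1 c2@3 c3@10, authorship 1122.....33
After op 5 (insert('a')): buffer="qaiqaihirbdqai" (len 14), cursors c1@2 c2@5 c3@13, authorship 111222.....333
After op 6 (insert('g')): buffer="qagiqagihirbdqagi" (len 17), cursors c1@3 c2@7 c3@16, authorship 11112222.....3333
After op 7 (move_right): buffer="qagiqagihirbdqagi" (len 17), cursors c1@4 c2@8 c3@17, authorship 11112222.....3333

Answer: 4 8 17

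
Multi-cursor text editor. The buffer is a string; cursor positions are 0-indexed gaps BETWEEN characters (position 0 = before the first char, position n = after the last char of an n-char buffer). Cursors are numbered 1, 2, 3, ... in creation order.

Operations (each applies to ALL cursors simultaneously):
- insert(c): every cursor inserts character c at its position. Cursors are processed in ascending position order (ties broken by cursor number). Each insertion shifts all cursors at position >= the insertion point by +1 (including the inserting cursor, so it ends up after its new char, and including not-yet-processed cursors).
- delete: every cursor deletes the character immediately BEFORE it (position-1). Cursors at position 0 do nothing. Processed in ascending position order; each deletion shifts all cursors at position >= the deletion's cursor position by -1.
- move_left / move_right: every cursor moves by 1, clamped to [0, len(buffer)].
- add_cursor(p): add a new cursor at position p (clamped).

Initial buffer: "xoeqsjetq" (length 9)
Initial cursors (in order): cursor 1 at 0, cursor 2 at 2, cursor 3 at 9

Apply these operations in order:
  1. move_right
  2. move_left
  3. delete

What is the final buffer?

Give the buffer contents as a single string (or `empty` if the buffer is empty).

After op 1 (move_right): buffer="xoeqsjetq" (len 9), cursors c1@1 c2@3 c3@9, authorship .........
After op 2 (move_left): buffer="xoeqsjetq" (len 9), cursors c1@0 c2@2 c3@8, authorship .........
After op 3 (delete): buffer="xeqsjeq" (len 7), cursors c1@0 c2@1 c3@6, authorship .......

Answer: xeqsjeq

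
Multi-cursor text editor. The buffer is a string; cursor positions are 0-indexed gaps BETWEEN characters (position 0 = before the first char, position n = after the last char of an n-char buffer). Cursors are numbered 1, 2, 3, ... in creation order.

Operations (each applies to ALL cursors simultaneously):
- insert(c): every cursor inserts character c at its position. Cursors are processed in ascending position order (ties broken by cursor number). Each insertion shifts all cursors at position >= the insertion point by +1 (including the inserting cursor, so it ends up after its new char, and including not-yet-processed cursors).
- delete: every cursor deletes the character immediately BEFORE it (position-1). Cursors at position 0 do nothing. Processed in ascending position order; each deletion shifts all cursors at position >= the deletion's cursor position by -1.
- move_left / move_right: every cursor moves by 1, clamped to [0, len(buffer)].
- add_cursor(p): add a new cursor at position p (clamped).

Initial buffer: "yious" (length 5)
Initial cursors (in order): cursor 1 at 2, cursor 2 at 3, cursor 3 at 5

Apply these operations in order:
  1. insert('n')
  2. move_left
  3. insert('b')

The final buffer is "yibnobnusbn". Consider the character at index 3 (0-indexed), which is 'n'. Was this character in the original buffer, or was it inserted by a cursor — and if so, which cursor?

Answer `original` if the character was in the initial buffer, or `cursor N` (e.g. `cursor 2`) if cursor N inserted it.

Answer: cursor 1

Derivation:
After op 1 (insert('n')): buffer="yinonusn" (len 8), cursors c1@3 c2@5 c3@8, authorship ..1.2..3
After op 2 (move_left): buffer="yinonusn" (len 8), cursors c1@2 c2@4 c3@7, authorship ..1.2..3
After op 3 (insert('b')): buffer="yibnobnusbn" (len 11), cursors c1@3 c2@6 c3@10, authorship ..11.22..33
Authorship (.=original, N=cursor N): . . 1 1 . 2 2 . . 3 3
Index 3: author = 1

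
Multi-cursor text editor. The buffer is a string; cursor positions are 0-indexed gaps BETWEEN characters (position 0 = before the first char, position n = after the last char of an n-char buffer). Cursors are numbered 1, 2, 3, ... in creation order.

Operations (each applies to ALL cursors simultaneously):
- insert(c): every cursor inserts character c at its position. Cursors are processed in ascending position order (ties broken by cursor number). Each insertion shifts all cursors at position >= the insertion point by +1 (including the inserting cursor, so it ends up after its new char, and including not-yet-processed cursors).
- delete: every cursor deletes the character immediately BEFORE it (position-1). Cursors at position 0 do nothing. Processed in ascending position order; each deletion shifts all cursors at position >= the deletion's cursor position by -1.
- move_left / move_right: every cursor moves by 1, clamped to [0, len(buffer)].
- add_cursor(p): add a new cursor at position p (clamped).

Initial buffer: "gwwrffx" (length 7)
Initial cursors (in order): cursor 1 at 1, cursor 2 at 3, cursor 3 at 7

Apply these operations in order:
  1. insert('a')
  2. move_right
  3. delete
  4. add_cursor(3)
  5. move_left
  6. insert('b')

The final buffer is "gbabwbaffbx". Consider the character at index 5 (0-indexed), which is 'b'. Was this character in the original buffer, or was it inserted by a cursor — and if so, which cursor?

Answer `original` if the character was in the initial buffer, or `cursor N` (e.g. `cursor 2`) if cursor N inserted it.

Answer: cursor 2

Derivation:
After op 1 (insert('a')): buffer="gawwarffxa" (len 10), cursors c1@2 c2@5 c3@10, authorship .1..2....3
After op 2 (move_right): buffer="gawwarffxa" (len 10), cursors c1@3 c2@6 c3@10, authorship .1..2....3
After op 3 (delete): buffer="gawaffx" (len 7), cursors c1@2 c2@4 c3@7, authorship .1.2...
After op 4 (add_cursor(3)): buffer="gawaffx" (len 7), cursors c1@2 c4@3 c2@4 c3@7, authorship .1.2...
After op 5 (move_left): buffer="gawaffx" (len 7), cursors c1@1 c4@2 c2@3 c3@6, authorship .1.2...
After op 6 (insert('b')): buffer="gbabwbaffbx" (len 11), cursors c1@2 c4@4 c2@6 c3@10, authorship .114.22..3.
Authorship (.=original, N=cursor N): . 1 1 4 . 2 2 . . 3 .
Index 5: author = 2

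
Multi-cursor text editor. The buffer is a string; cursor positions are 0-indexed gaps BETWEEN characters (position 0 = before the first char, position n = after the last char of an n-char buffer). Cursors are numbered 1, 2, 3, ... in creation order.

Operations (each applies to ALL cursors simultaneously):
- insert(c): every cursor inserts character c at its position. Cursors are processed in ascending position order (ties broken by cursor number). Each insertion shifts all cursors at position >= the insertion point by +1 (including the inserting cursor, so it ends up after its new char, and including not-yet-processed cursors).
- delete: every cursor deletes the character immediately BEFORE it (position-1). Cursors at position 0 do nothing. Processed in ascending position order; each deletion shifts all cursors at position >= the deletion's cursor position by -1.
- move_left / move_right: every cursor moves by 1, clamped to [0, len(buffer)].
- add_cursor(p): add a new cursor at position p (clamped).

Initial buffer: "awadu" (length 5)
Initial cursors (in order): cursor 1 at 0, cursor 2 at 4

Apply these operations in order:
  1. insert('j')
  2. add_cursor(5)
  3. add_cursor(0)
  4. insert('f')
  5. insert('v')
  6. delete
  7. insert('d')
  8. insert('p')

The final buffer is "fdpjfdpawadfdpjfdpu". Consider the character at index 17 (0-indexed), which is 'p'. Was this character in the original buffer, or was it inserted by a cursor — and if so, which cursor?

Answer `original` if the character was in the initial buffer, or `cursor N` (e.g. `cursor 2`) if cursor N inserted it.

Answer: cursor 2

Derivation:
After op 1 (insert('j')): buffer="jawadju" (len 7), cursors c1@1 c2@6, authorship 1....2.
After op 2 (add_cursor(5)): buffer="jawadju" (len 7), cursors c1@1 c3@5 c2@6, authorship 1....2.
After op 3 (add_cursor(0)): buffer="jawadju" (len 7), cursors c4@0 c1@1 c3@5 c2@6, authorship 1....2.
After op 4 (insert('f')): buffer="fjfawadfjfu" (len 11), cursors c4@1 c1@3 c3@8 c2@10, authorship 411....322.
After op 5 (insert('v')): buffer="fvjfvawadfvjfvu" (len 15), cursors c4@2 c1@5 c3@11 c2@14, authorship 44111....33222.
After op 6 (delete): buffer="fjfawadfjfu" (len 11), cursors c4@1 c1@3 c3@8 c2@10, authorship 411....322.
After op 7 (insert('d')): buffer="fdjfdawadfdjfdu" (len 15), cursors c4@2 c1@5 c3@11 c2@14, authorship 44111....33222.
After op 8 (insert('p')): buffer="fdpjfdpawadfdpjfdpu" (len 19), cursors c4@3 c1@7 c3@14 c2@18, authorship 4441111....3332222.
Authorship (.=original, N=cursor N): 4 4 4 1 1 1 1 . . . . 3 3 3 2 2 2 2 .
Index 17: author = 2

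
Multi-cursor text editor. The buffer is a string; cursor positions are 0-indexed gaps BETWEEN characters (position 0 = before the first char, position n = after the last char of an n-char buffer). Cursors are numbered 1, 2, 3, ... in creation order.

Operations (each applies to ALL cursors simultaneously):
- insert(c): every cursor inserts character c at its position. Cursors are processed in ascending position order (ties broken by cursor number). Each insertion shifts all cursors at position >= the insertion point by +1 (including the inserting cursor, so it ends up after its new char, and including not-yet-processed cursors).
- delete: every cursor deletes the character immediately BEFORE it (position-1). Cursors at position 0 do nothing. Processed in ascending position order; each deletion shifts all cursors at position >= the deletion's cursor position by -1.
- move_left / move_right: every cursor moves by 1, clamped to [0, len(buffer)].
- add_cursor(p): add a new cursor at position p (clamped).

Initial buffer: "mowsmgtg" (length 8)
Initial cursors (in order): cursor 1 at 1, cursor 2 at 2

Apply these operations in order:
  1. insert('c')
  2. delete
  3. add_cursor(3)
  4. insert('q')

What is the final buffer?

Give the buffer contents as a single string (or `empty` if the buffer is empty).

After op 1 (insert('c')): buffer="mcocwsmgtg" (len 10), cursors c1@2 c2@4, authorship .1.2......
After op 2 (delete): buffer="mowsmgtg" (len 8), cursors c1@1 c2@2, authorship ........
After op 3 (add_cursor(3)): buffer="mowsmgtg" (len 8), cursors c1@1 c2@2 c3@3, authorship ........
After op 4 (insert('q')): buffer="mqoqwqsmgtg" (len 11), cursors c1@2 c2@4 c3@6, authorship .1.2.3.....

Answer: mqoqwqsmgtg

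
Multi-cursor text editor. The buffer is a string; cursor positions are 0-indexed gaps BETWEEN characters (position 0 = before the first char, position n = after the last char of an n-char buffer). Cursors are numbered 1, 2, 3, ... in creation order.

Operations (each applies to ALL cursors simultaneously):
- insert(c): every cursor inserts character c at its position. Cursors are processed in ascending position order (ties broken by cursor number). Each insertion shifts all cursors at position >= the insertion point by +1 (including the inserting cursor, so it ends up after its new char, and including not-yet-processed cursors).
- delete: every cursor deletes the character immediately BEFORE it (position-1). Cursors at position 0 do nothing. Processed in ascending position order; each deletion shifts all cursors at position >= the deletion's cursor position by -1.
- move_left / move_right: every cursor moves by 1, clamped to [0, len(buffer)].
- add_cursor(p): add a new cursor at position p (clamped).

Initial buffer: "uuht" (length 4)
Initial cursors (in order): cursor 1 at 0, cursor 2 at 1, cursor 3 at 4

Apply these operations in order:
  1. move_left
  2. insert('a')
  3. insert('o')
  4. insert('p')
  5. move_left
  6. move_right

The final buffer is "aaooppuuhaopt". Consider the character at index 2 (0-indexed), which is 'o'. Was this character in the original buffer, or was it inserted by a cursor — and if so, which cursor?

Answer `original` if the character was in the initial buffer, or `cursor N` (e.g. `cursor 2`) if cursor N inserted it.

Answer: cursor 1

Derivation:
After op 1 (move_left): buffer="uuht" (len 4), cursors c1@0 c2@0 c3@3, authorship ....
After op 2 (insert('a')): buffer="aauuhat" (len 7), cursors c1@2 c2@2 c3@6, authorship 12...3.
After op 3 (insert('o')): buffer="aaoouuhaot" (len 10), cursors c1@4 c2@4 c3@9, authorship 1212...33.
After op 4 (insert('p')): buffer="aaooppuuhaopt" (len 13), cursors c1@6 c2@6 c3@12, authorship 121212...333.
After op 5 (move_left): buffer="aaooppuuhaopt" (len 13), cursors c1@5 c2@5 c3@11, authorship 121212...333.
After op 6 (move_right): buffer="aaooppuuhaopt" (len 13), cursors c1@6 c2@6 c3@12, authorship 121212...333.
Authorship (.=original, N=cursor N): 1 2 1 2 1 2 . . . 3 3 3 .
Index 2: author = 1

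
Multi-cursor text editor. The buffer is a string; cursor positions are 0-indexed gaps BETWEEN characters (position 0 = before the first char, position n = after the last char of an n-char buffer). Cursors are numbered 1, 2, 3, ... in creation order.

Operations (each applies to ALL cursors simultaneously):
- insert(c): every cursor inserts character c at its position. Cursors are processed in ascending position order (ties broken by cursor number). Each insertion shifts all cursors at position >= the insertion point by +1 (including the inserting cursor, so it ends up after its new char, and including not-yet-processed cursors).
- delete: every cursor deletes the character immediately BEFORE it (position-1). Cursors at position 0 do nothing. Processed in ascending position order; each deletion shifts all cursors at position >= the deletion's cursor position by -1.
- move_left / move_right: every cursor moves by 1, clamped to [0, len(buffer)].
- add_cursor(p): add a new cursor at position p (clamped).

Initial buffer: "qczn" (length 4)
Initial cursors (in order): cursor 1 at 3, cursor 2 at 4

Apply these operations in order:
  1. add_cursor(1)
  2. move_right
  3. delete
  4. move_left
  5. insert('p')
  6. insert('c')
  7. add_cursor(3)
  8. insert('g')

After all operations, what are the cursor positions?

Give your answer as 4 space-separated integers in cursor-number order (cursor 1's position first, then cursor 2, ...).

Answer: 10 10 10 4

Derivation:
After op 1 (add_cursor(1)): buffer="qczn" (len 4), cursors c3@1 c1@3 c2@4, authorship ....
After op 2 (move_right): buffer="qczn" (len 4), cursors c3@2 c1@4 c2@4, authorship ....
After op 3 (delete): buffer="q" (len 1), cursors c1@1 c2@1 c3@1, authorship .
After op 4 (move_left): buffer="q" (len 1), cursors c1@0 c2@0 c3@0, authorship .
After op 5 (insert('p')): buffer="pppq" (len 4), cursors c1@3 c2@3 c3@3, authorship 123.
After op 6 (insert('c')): buffer="pppcccq" (len 7), cursors c1@6 c2@6 c3@6, authorship 123123.
After op 7 (add_cursor(3)): buffer="pppcccq" (len 7), cursors c4@3 c1@6 c2@6 c3@6, authorship 123123.
After op 8 (insert('g')): buffer="pppgcccgggq" (len 11), cursors c4@4 c1@10 c2@10 c3@10, authorship 1234123123.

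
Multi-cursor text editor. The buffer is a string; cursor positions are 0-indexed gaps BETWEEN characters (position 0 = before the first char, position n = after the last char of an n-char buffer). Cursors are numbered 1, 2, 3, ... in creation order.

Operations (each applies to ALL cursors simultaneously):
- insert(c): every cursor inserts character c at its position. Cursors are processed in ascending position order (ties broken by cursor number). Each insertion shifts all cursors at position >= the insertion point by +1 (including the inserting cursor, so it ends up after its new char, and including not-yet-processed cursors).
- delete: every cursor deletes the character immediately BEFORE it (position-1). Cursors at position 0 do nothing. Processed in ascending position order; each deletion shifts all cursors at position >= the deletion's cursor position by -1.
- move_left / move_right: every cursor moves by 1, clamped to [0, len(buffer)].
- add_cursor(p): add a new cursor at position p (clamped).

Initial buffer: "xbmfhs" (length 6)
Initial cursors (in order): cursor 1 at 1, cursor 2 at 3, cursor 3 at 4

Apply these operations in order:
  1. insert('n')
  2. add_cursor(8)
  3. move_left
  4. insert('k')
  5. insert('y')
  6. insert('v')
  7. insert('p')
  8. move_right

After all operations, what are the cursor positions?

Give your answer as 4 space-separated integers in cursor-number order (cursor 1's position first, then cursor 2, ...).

After op 1 (insert('n')): buffer="xnbmnfnhs" (len 9), cursors c1@2 c2@5 c3@7, authorship .1..2.3..
After op 2 (add_cursor(8)): buffer="xnbmnfnhs" (len 9), cursors c1@2 c2@5 c3@7 c4@8, authorship .1..2.3..
After op 3 (move_left): buffer="xnbmnfnhs" (len 9), cursors c1@1 c2@4 c3@6 c4@7, authorship .1..2.3..
After op 4 (insert('k')): buffer="xknbmknfknkhs" (len 13), cursors c1@2 c2@6 c3@9 c4@11, authorship .11..22.334..
After op 5 (insert('y')): buffer="xkynbmkynfkynkyhs" (len 17), cursors c1@3 c2@8 c3@12 c4@15, authorship .111..222.33344..
After op 6 (insert('v')): buffer="xkyvnbmkyvnfkyvnkyvhs" (len 21), cursors c1@4 c2@10 c3@15 c4@19, authorship .1111..2222.3333444..
After op 7 (insert('p')): buffer="xkyvpnbmkyvpnfkyvpnkyvphs" (len 25), cursors c1@5 c2@12 c3@18 c4@23, authorship .11111..22222.333334444..
After op 8 (move_right): buffer="xkyvpnbmkyvpnfkyvpnkyvphs" (len 25), cursors c1@6 c2@13 c3@19 c4@24, authorship .11111..22222.333334444..

Answer: 6 13 19 24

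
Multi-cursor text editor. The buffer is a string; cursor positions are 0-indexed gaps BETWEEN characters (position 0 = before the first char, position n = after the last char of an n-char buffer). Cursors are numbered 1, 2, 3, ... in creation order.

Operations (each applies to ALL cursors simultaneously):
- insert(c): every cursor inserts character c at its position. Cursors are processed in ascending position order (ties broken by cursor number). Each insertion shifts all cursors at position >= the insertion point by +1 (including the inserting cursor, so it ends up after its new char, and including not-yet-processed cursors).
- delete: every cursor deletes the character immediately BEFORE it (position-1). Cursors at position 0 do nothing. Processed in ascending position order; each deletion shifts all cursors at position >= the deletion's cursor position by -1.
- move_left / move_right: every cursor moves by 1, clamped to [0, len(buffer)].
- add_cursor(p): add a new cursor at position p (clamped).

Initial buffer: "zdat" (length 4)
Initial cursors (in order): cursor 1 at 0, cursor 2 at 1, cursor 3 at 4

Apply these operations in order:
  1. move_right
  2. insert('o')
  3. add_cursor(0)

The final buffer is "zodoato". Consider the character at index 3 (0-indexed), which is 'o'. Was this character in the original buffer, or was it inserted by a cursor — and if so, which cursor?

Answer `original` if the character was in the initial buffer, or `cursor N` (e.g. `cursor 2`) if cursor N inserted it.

After op 1 (move_right): buffer="zdat" (len 4), cursors c1@1 c2@2 c3@4, authorship ....
After op 2 (insert('o')): buffer="zodoato" (len 7), cursors c1@2 c2@4 c3@7, authorship .1.2..3
After op 3 (add_cursor(0)): buffer="zodoato" (len 7), cursors c4@0 c1@2 c2@4 c3@7, authorship .1.2..3
Authorship (.=original, N=cursor N): . 1 . 2 . . 3
Index 3: author = 2

Answer: cursor 2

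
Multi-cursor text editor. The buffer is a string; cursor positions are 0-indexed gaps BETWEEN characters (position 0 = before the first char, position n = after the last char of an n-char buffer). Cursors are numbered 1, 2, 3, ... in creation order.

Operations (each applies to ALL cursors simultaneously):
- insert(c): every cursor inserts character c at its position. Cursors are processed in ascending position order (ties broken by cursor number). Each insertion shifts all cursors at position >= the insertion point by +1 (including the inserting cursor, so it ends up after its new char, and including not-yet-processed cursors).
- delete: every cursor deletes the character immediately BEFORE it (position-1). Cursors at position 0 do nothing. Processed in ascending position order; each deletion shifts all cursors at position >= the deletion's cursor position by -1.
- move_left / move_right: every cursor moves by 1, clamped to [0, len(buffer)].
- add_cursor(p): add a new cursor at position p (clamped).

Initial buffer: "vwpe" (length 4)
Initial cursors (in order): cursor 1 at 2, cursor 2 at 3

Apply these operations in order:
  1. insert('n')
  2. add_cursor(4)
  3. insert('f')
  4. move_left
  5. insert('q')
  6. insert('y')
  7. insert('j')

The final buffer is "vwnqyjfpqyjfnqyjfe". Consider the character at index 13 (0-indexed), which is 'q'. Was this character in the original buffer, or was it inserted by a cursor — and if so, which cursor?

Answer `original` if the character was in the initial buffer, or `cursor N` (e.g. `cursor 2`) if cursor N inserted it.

After op 1 (insert('n')): buffer="vwnpne" (len 6), cursors c1@3 c2@5, authorship ..1.2.
After op 2 (add_cursor(4)): buffer="vwnpne" (len 6), cursors c1@3 c3@4 c2@5, authorship ..1.2.
After op 3 (insert('f')): buffer="vwnfpfnfe" (len 9), cursors c1@4 c3@6 c2@8, authorship ..11.322.
After op 4 (move_left): buffer="vwnfpfnfe" (len 9), cursors c1@3 c3@5 c2@7, authorship ..11.322.
After op 5 (insert('q')): buffer="vwnqfpqfnqfe" (len 12), cursors c1@4 c3@7 c2@10, authorship ..111.33222.
After op 6 (insert('y')): buffer="vwnqyfpqyfnqyfe" (len 15), cursors c1@5 c3@9 c2@13, authorship ..1111.3332222.
After op 7 (insert('j')): buffer="vwnqyjfpqyjfnqyjfe" (len 18), cursors c1@6 c3@11 c2@16, authorship ..11111.333322222.
Authorship (.=original, N=cursor N): . . 1 1 1 1 1 . 3 3 3 3 2 2 2 2 2 .
Index 13: author = 2

Answer: cursor 2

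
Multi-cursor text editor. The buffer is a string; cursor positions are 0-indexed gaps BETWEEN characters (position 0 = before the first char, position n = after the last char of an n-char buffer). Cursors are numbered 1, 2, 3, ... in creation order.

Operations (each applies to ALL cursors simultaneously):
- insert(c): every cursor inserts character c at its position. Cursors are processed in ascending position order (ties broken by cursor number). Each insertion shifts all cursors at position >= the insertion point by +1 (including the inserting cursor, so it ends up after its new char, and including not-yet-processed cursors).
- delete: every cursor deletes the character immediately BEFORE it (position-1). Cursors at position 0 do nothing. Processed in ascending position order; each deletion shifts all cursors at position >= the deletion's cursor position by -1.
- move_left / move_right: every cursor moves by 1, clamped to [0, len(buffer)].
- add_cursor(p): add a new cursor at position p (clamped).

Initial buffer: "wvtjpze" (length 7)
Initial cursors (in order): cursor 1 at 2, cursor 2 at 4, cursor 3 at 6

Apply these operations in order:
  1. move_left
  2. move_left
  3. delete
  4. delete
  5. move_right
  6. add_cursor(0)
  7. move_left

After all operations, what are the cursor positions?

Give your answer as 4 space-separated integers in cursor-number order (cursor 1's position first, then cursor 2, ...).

After op 1 (move_left): buffer="wvtjpze" (len 7), cursors c1@1 c2@3 c3@5, authorship .......
After op 2 (move_left): buffer="wvtjpze" (len 7), cursors c1@0 c2@2 c3@4, authorship .......
After op 3 (delete): buffer="wtpze" (len 5), cursors c1@0 c2@1 c3@2, authorship .....
After op 4 (delete): buffer="pze" (len 3), cursors c1@0 c2@0 c3@0, authorship ...
After op 5 (move_right): buffer="pze" (len 3), cursors c1@1 c2@1 c3@1, authorship ...
After op 6 (add_cursor(0)): buffer="pze" (len 3), cursors c4@0 c1@1 c2@1 c3@1, authorship ...
After op 7 (move_left): buffer="pze" (len 3), cursors c1@0 c2@0 c3@0 c4@0, authorship ...

Answer: 0 0 0 0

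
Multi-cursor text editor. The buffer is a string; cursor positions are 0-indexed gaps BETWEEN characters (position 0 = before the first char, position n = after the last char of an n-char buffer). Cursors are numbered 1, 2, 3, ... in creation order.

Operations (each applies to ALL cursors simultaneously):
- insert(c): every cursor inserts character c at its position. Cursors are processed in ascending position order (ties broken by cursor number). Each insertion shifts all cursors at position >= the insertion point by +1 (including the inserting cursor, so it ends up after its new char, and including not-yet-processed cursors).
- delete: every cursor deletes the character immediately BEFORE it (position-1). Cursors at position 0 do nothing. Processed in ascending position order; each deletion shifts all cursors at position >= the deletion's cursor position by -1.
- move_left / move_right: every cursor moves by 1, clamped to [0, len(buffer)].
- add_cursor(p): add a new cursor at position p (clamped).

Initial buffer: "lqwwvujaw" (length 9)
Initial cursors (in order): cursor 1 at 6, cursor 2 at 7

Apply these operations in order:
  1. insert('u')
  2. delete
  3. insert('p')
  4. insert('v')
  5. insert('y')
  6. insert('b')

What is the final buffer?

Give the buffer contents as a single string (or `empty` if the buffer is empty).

After op 1 (insert('u')): buffer="lqwwvuujuaw" (len 11), cursors c1@7 c2@9, authorship ......1.2..
After op 2 (delete): buffer="lqwwvujaw" (len 9), cursors c1@6 c2@7, authorship .........
After op 3 (insert('p')): buffer="lqwwvupjpaw" (len 11), cursors c1@7 c2@9, authorship ......1.2..
After op 4 (insert('v')): buffer="lqwwvupvjpvaw" (len 13), cursors c1@8 c2@11, authorship ......11.22..
After op 5 (insert('y')): buffer="lqwwvupvyjpvyaw" (len 15), cursors c1@9 c2@13, authorship ......111.222..
After op 6 (insert('b')): buffer="lqwwvupvybjpvybaw" (len 17), cursors c1@10 c2@15, authorship ......1111.2222..

Answer: lqwwvupvybjpvybaw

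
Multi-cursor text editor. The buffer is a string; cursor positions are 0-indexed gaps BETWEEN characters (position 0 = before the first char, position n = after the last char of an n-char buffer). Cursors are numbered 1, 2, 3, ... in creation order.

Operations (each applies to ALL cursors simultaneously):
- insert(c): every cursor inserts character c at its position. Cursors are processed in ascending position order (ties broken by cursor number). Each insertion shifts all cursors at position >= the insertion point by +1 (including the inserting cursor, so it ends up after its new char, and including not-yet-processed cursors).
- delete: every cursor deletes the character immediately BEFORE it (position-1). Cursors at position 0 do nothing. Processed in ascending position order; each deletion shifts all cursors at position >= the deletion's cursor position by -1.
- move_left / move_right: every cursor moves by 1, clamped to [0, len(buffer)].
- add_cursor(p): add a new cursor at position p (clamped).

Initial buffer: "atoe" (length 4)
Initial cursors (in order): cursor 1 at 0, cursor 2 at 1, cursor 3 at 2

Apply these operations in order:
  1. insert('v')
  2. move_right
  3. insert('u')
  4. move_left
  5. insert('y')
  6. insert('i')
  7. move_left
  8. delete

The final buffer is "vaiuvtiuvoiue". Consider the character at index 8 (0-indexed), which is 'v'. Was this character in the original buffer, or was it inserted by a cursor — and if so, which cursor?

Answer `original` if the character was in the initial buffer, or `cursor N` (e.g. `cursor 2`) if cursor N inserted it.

After op 1 (insert('v')): buffer="vavtvoe" (len 7), cursors c1@1 c2@3 c3@5, authorship 1.2.3..
After op 2 (move_right): buffer="vavtvoe" (len 7), cursors c1@2 c2@4 c3@6, authorship 1.2.3..
After op 3 (insert('u')): buffer="vauvtuvoue" (len 10), cursors c1@3 c2@6 c3@9, authorship 1.12.23.3.
After op 4 (move_left): buffer="vauvtuvoue" (len 10), cursors c1@2 c2@5 c3@8, authorship 1.12.23.3.
After op 5 (insert('y')): buffer="vayuvtyuvoyue" (len 13), cursors c1@3 c2@7 c3@11, authorship 1.112.223.33.
After op 6 (insert('i')): buffer="vayiuvtyiuvoyiue" (len 16), cursors c1@4 c2@9 c3@14, authorship 1.1112.2223.333.
After op 7 (move_left): buffer="vayiuvtyiuvoyiue" (len 16), cursors c1@3 c2@8 c3@13, authorship 1.1112.2223.333.
After op 8 (delete): buffer="vaiuvtiuvoiue" (len 13), cursors c1@2 c2@6 c3@10, authorship 1.112.223.33.
Authorship (.=original, N=cursor N): 1 . 1 1 2 . 2 2 3 . 3 3 .
Index 8: author = 3

Answer: cursor 3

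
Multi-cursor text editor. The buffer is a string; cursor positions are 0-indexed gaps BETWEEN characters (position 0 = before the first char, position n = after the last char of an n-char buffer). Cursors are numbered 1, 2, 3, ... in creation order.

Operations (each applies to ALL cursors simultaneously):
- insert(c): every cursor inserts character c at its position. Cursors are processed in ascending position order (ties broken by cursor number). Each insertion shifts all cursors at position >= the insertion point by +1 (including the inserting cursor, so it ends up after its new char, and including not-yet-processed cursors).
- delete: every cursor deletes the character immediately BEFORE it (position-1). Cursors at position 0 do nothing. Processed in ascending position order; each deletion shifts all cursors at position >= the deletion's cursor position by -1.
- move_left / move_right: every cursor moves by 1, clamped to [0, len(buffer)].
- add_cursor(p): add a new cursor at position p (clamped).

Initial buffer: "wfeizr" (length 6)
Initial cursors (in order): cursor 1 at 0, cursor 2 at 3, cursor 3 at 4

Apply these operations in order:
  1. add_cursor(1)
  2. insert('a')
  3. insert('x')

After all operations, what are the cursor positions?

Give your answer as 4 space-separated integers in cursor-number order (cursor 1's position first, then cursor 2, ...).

After op 1 (add_cursor(1)): buffer="wfeizr" (len 6), cursors c1@0 c4@1 c2@3 c3@4, authorship ......
After op 2 (insert('a')): buffer="awafeaiazr" (len 10), cursors c1@1 c4@3 c2@6 c3@8, authorship 1.4..2.3..
After op 3 (insert('x')): buffer="axwaxfeaxiaxzr" (len 14), cursors c1@2 c4@5 c2@9 c3@12, authorship 11.44..22.33..

Answer: 2 9 12 5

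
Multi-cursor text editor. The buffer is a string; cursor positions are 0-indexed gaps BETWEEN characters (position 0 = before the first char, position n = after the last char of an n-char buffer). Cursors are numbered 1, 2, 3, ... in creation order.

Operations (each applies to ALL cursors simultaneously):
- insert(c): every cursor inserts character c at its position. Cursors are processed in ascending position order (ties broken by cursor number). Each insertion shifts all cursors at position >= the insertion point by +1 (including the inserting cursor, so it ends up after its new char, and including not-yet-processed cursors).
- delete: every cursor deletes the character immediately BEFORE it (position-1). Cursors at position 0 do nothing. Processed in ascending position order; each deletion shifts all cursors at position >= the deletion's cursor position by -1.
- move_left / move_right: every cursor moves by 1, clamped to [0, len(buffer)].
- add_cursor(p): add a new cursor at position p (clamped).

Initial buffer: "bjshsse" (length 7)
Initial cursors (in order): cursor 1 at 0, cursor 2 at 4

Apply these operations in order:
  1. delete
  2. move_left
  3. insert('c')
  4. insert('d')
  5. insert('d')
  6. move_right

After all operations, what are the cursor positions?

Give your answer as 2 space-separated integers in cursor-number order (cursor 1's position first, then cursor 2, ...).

Answer: 4 9

Derivation:
After op 1 (delete): buffer="bjssse" (len 6), cursors c1@0 c2@3, authorship ......
After op 2 (move_left): buffer="bjssse" (len 6), cursors c1@0 c2@2, authorship ......
After op 3 (insert('c')): buffer="cbjcssse" (len 8), cursors c1@1 c2@4, authorship 1..2....
After op 4 (insert('d')): buffer="cdbjcdssse" (len 10), cursors c1@2 c2@6, authorship 11..22....
After op 5 (insert('d')): buffer="cddbjcddssse" (len 12), cursors c1@3 c2@8, authorship 111..222....
After op 6 (move_right): buffer="cddbjcddssse" (len 12), cursors c1@4 c2@9, authorship 111..222....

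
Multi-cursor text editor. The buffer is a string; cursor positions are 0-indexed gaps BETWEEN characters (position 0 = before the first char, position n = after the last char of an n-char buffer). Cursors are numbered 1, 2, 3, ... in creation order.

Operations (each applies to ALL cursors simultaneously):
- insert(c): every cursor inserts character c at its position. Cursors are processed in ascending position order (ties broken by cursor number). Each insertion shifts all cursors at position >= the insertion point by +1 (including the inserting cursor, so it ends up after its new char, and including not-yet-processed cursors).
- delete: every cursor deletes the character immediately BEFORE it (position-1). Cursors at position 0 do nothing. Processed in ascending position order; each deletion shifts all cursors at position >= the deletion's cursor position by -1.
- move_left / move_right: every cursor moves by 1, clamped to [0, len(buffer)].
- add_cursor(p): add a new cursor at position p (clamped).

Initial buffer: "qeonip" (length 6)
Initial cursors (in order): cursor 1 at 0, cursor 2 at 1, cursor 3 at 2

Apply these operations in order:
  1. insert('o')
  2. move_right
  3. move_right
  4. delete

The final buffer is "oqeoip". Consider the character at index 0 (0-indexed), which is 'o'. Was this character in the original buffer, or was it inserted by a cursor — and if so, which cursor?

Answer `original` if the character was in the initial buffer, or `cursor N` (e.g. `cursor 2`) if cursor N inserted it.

After op 1 (insert('o')): buffer="oqoeoonip" (len 9), cursors c1@1 c2@3 c3@5, authorship 1.2.3....
After op 2 (move_right): buffer="oqoeoonip" (len 9), cursors c1@2 c2@4 c3@6, authorship 1.2.3....
After op 3 (move_right): buffer="oqoeoonip" (len 9), cursors c1@3 c2@5 c3@7, authorship 1.2.3....
After op 4 (delete): buffer="oqeoip" (len 6), cursors c1@2 c2@3 c3@4, authorship 1.....
Authorship (.=original, N=cursor N): 1 . . . . .
Index 0: author = 1

Answer: cursor 1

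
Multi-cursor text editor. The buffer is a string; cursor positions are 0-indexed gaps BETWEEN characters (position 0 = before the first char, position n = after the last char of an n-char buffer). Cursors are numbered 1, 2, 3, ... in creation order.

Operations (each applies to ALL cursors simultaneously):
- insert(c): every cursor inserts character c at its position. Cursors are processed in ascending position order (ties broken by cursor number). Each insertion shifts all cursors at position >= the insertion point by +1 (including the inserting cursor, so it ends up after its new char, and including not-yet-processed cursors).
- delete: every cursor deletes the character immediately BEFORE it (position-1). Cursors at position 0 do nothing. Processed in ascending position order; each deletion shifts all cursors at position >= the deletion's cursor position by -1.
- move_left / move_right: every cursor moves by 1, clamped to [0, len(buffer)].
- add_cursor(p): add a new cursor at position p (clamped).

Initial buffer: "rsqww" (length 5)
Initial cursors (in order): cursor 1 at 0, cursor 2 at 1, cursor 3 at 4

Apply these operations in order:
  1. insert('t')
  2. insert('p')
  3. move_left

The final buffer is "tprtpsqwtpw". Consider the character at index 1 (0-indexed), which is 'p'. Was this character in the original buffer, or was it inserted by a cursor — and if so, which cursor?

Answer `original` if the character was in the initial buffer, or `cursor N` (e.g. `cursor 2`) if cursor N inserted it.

Answer: cursor 1

Derivation:
After op 1 (insert('t')): buffer="trtsqwtw" (len 8), cursors c1@1 c2@3 c3@7, authorship 1.2...3.
After op 2 (insert('p')): buffer="tprtpsqwtpw" (len 11), cursors c1@2 c2@5 c3@10, authorship 11.22...33.
After op 3 (move_left): buffer="tprtpsqwtpw" (len 11), cursors c1@1 c2@4 c3@9, authorship 11.22...33.
Authorship (.=original, N=cursor N): 1 1 . 2 2 . . . 3 3 .
Index 1: author = 1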